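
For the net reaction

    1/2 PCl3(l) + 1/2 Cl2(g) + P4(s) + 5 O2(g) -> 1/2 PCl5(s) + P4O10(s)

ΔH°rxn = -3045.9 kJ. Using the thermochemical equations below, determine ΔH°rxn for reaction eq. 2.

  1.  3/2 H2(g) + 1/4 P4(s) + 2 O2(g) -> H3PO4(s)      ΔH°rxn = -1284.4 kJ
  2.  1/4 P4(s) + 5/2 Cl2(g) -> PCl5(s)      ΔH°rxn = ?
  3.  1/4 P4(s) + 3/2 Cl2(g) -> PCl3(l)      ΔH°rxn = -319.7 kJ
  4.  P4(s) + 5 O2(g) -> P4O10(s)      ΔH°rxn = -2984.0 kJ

eq. 1: not needed (H3PO4(s) appears nowhere else).
eq. 2 × 1/2 (×1/2 to match 1/2 PCl5(s) in the target): contributes 1/2·x
eq. 3 reversed and × 1/2 (reverse to put PCl3(l) on the reactant side; scale by 1/2 for the 1/2 PCl3(l)): (-1/2)·(-319.7) = +159.85 kJ
eq. 4 as written (P4O10(s) already on the product side): -2984.0 kJ
-3045.9 = (+159.85) + (-2984.0) + 1/2·x
x = (-3045.9 − (-2824.15)) / (1/2) = -443.5 kJ

ΔH°rxn = -443.5 kJ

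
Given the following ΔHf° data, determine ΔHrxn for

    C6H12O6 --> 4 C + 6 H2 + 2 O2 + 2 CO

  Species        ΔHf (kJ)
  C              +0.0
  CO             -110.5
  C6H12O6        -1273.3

ΔHrxn = 1052.3 kJ

Products: 4·(+0.0) + 6·(+0.0) + 2·(+0.0) + 2·(-110.5) = -221.0
Reactants: 1·(-1273.3) = -1273.3
ΔHrxn = (-221.0) − (-1273.3) = 1052.3 kJ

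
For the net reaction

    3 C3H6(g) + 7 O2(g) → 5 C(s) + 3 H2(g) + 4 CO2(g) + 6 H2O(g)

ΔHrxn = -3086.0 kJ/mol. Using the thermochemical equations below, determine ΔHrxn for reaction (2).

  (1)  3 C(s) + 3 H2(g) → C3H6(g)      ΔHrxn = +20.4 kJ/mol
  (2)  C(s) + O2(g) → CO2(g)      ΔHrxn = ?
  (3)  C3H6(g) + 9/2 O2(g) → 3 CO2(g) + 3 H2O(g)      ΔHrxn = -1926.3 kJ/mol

ΔHrxn = -393.5 kJ/mol

(1) reversed: -20.4 kJ/mol
(2) reversed and × 2: contributes −2·x
(3) × 2: (2)·(-1926.3) = -3852.6 kJ/mol
-3086.0 = (-20.4) + (-3852.6) − 2·x
x = (-3086.0 − (-3873.0)) / (-2) = -393.5 kJ/mol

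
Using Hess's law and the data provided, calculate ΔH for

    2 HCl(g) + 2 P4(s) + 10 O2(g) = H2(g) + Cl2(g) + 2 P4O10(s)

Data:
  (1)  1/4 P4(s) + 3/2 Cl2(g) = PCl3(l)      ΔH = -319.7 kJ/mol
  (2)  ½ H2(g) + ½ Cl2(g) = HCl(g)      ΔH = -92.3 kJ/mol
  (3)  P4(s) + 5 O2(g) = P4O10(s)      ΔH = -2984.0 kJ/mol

ΔH = -5783.4 kJ/mol

(1): not needed.
(2) reversed and × 2: (-2)·(-92.3) = +184.6 kJ/mol
(3) × 2: (2)·(-2984.0) = -5968.0 kJ/mol
Since enthalpy is a state function, ΔH = (-2)·(-92.3) + (2)·(-2984.0) = -5783.4 kJ/mol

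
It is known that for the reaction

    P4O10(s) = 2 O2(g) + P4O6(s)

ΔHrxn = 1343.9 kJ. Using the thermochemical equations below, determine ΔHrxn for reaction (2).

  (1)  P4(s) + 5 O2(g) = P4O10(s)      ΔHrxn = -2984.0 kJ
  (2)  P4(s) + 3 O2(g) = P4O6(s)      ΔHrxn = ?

(1) reversed (P4O10(s) must end up as a reactant): +2984.0 kJ
(2) as written (P4O6(s) already on the product side): contributes x
+1343.9 = (+2984.0) + x
x = (+1343.9 − (+2984.0)) / (1) = -1640.1 kJ

ΔHrxn = -1640.1 kJ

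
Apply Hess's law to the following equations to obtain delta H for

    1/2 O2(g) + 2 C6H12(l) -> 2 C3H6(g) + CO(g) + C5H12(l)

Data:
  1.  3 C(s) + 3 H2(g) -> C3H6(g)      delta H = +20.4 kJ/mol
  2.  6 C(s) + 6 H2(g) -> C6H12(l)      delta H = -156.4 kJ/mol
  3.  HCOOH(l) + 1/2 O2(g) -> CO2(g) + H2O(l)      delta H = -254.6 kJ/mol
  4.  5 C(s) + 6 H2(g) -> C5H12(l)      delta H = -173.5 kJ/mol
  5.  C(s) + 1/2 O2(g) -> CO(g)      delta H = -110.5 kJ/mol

delta H = 69.6 kJ/mol

eq. 1 × 2: (2)·(+20.4) = +40.8 kJ/mol
eq. 2 reversed and × 2: (-2)·(-156.4) = +312.8 kJ/mol
eq. 3: not needed.
eq. 4 as written: -173.5 kJ/mol
eq. 5 as written: -110.5 kJ/mol
delta H = (+40.8) + (+312.8) + (-173.5) + (-110.5) = 69.6 kJ/mol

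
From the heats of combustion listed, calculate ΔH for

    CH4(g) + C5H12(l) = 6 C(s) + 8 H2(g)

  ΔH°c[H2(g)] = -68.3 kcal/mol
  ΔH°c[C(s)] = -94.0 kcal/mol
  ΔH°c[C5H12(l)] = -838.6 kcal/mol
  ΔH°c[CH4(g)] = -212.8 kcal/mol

ΔH = 59.0 kcal/mol

Using ΔH = Σ nΔHc°(reactants) − Σ nΔHc°(products):
= [1·(-212.8) + 1·(-838.6)] − [6·(-94.0) + 8·(-68.3)]
= 59.0 kcal/mol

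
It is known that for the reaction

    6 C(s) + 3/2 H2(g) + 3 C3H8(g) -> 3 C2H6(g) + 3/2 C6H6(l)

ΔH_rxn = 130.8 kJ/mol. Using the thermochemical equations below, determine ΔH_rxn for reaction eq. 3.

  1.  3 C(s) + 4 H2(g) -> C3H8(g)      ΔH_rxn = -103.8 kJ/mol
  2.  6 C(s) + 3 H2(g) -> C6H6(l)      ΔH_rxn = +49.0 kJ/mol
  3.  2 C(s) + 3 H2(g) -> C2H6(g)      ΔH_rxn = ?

ΔH_rxn = -84.7 kJ/mol

eq. 1 reversed and × 3: (-3)·(-103.8) = +311.4 kJ/mol
eq. 2 × 3/2: (3/2)·(+49.0) = +73.5 kJ/mol
eq. 3 × 3: contributes 3·x
+130.8 = (+311.4) + (+73.5) + 3·x
x = (+130.8 − (+384.9)) / (3) = -84.7 kJ/mol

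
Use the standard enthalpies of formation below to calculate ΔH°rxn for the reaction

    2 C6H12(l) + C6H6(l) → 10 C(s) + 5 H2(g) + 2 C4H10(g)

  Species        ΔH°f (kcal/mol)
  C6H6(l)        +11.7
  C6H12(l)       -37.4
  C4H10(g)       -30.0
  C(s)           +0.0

ΔH°rxn = Σ nΔHf°(products) − Σ nΔHf°(reactants).
Products: 10·(+0.0) + 5·(+0.0) + 2·(-30.0) = -60.0
Reactants: 2·(-37.4) + 1·(+11.7) = -63.1
ΔH°rxn = (-60.0) − (-63.1) = 3.1 kcal/mol

ΔH°rxn = 3.1 kcal/mol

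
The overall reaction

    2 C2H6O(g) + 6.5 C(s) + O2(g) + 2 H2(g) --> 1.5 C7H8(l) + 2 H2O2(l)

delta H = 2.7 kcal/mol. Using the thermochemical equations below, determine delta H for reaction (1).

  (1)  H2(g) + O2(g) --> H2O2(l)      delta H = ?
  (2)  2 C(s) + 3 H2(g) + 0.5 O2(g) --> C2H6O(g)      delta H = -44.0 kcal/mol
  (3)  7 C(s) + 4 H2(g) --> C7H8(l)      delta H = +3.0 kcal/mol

delta H = -44.9 kcal/mol

(1) × 2 (scale by 2 for the 2 H2O2(l)): contributes 2·x
(2) reversed and × 2 (C2H6O(g) must end up as a reactant; ×2 to match 2 C2H6O(g) in the target): (-2)·(-44.0) = +88.0 kcal/mol
(3) × 3/2 (scale by 3/2 for the 3/2 C7H8(l)): (3/2)·(+3.0) = +4.5 kcal/mol
+2.7 = (+88.0) + (+4.5) + 2·x
x = (+2.7 − (+92.5)) / (2) = -44.9 kcal/mol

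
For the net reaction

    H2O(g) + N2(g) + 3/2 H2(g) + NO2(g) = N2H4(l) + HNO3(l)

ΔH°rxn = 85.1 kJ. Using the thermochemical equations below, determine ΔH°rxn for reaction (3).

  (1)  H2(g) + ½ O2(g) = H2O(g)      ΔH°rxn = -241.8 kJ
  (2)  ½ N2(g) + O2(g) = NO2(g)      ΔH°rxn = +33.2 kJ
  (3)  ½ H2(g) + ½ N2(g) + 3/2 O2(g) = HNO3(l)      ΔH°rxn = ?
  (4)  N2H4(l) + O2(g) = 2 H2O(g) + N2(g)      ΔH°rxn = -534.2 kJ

(1) as written: -241.8 kJ
(2) reversed: -33.2 kJ
(3) as written: contributes x
(4) reversed: +534.2 kJ
+85.1 = (-241.8) + (-33.2) + (+534.2) + x
x = (+85.1 − (+259.2)) / (1) = -174.1 kJ

ΔH°rxn = -174.1 kJ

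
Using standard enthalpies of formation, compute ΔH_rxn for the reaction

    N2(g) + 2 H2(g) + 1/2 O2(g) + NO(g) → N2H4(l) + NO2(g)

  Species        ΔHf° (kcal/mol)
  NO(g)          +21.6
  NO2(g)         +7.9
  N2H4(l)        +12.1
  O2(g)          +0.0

Products: 1·(+12.1) + 1·(+7.9) = +20.0
Reactants: 1·(+0.0) + 2·(+0.0) + 1/2·(+0.0) + 1·(+21.6) = +21.6
ΔH_rxn = (+20.0) − (+21.6) = -1.6 kcal/mol

ΔH_rxn = -1.6 kcal/mol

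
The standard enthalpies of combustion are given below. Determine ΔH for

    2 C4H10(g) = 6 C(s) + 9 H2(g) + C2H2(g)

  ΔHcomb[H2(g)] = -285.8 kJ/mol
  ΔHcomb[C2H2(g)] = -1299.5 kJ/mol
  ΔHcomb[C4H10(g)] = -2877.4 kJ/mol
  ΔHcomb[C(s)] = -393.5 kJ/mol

ΔH = 477.9 kJ/mol

With combustion enthalpies, reactants minus products:
= [2·(-2877.4)] − [6·(-393.5) + 9·(-285.8) + 1·(-1299.5)]
= 477.9 kJ/mol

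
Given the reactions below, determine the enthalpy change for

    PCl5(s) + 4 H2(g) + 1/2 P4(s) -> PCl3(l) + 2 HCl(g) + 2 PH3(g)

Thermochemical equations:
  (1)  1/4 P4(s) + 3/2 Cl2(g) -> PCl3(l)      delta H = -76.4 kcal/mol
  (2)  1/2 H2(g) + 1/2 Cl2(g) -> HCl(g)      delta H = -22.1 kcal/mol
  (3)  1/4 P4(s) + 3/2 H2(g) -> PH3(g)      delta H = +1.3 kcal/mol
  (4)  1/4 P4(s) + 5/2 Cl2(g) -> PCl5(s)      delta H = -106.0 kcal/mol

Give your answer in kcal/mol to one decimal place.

(1) as written (PCl3(l) already on the product side): -76.4 kcal/mol
(2) × 2 (×2 to match 2 HCl(g) in the target): (2)·(-22.1) = -44.2 kcal/mol
(3) × 2 (scale by 2 for the 2 PH3(g)): (2)·(+1.3) = +2.6 kcal/mol
(4) reversed (reverse to put PCl5(s) on the reactant side): +106.0 kcal/mol
Summing the manipulated equations, delta H = (1)·(-76.4) + (2)·(-22.1) + (2)·(+1.3) + (-1)·(-106.0) = -12.0 kcal/mol

delta H = -12.0 kcal/mol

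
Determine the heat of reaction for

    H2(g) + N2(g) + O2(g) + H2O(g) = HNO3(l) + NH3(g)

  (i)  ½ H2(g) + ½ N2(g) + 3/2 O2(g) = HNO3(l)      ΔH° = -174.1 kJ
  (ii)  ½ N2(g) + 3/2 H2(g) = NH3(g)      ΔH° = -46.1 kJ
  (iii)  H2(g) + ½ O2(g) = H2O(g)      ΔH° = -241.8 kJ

(i) as written (HNO3(l) already on the product side): -174.1 kJ
(ii) as written (NH3(g) already on the product side): -46.1 kJ
(iii) reversed (H2O(g) must end up as a reactant): +241.8 kJ
ΔH° = (-174.1) + (-46.1) + (+241.8) = 21.6 kJ

ΔH° = 21.6 kJ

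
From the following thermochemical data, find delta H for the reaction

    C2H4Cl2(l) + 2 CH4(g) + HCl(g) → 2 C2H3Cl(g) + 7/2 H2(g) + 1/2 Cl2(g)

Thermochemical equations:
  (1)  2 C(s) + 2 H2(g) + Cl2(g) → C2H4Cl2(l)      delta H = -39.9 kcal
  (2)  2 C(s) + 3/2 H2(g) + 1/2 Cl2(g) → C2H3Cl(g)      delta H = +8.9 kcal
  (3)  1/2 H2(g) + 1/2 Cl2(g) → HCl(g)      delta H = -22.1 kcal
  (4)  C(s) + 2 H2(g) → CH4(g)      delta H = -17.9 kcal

delta H = 115.6 kcal

(1) reversed (C2H4Cl2(l) must end up as a reactant): +39.9 kcal
(2) × 2 (×2 to match 2 C2H3Cl(g) in the target): (2)·(+8.9) = +17.8 kcal
(3) reversed (HCl(g) must end up as a reactant): +22.1 kcal
(4) reversed and × 2 (CH4(g) must end up as a reactant; ×2 to match 2 CH4(g) in the target): (-2)·(-17.9) = +35.8 kcal
delta H = (-1)·(-39.9) + (2)·(+8.9) + (-1)·(-22.1) + (-2)·(-17.9) = 115.6 kcal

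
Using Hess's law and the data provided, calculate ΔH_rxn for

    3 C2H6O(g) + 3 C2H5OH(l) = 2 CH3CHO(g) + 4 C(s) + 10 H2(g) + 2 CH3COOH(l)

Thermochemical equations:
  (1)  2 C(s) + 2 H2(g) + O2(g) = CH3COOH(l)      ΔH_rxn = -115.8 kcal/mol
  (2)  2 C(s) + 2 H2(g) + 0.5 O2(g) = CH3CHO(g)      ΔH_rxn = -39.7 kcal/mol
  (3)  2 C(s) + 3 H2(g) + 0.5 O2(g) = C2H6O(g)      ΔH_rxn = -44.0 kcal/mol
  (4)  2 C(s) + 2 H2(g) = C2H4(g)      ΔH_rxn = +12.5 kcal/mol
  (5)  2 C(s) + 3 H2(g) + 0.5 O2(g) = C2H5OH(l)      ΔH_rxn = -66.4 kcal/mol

(1) × 2: (2)·(-115.8) = -231.6 kcal/mol
(2) × 2: (2)·(-39.7) = -79.4 kcal/mol
(3) reversed and × 3: (-3)·(-44.0) = +132.0 kcal/mol
(4): not needed.
(5) reversed and × 3: (-3)·(-66.4) = +199.2 kcal/mol
ΔH_rxn = (2)·(-115.8) + (2)·(-39.7) + (-3)·(-44.0) + (-3)·(-66.4) = 20.2 kcal/mol

ΔH_rxn = 20.2 kcal/mol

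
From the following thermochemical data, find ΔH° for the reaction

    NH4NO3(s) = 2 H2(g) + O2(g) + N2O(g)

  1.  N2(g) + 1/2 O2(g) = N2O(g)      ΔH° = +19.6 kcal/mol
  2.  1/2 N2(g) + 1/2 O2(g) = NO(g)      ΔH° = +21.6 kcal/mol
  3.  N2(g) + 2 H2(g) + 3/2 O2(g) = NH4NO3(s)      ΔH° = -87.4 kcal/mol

eq. 1 as written (N2O(g) already on the product side): +19.6 kcal/mol
eq. 2: not needed (NO(g) appears nowhere else).
eq. 3 reversed (reverse to put NH4NO3(s) on the reactant side): +87.4 kcal/mol
ΔH° = (+19.6) + (+87.4) = 107.0 kcal/mol

ΔH° = 107.0 kcal/mol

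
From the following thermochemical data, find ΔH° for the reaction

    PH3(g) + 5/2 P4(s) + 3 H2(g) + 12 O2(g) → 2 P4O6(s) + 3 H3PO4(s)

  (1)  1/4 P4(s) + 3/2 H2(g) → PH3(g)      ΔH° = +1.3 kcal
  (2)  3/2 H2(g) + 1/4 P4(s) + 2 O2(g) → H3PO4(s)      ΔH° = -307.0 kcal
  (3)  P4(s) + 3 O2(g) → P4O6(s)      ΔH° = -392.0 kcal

ΔH° = -1706.3 kcal

(1) reversed (PH3(g) must end up as a reactant): -1.3 kcal
(2) × 3 (×3 to match 3 H3PO4(s) in the target): (3)·(-307.0) = -921.0 kcal
(3) × 2 (×2 to match 2 P4O6(s) in the target): (2)·(-392.0) = -784.0 kcal
Combining the equations, ΔH° = (-1.3) + (-921.0) + (-784.0) = -1706.3 kcal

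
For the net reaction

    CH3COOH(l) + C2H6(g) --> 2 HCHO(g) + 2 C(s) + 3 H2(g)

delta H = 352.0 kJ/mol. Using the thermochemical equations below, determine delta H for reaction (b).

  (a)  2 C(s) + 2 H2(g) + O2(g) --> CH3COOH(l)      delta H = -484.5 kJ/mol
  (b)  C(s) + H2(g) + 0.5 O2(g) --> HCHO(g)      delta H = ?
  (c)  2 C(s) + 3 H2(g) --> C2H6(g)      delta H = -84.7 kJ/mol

delta H = -108.6 kJ/mol

(a) reversed: +484.5 kJ/mol
(b) × 2: contributes 2·x
(c) reversed: +84.7 kJ/mol
+352.0 = (+484.5) + (+84.7) + 2·x
x = (+352.0 − (+569.2)) / (2) = -108.6 kJ/mol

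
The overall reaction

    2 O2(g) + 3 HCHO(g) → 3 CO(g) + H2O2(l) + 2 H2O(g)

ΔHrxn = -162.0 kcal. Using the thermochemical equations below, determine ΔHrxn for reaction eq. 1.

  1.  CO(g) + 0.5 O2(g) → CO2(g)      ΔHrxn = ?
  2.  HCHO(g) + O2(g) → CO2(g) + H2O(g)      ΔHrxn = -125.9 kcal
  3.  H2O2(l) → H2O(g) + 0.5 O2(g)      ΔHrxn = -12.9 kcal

eq. 1 reversed and × 3: contributes −3·x
eq. 2 × 3: (3)·(-125.9) = -377.7 kcal
eq. 3 reversed: +12.9 kcal
-162.0 = (-377.7) + (+12.9) − 3·x
x = (-162.0 − (-364.8)) / (-3) = -67.6 kcal

ΔHrxn = -67.6 kcal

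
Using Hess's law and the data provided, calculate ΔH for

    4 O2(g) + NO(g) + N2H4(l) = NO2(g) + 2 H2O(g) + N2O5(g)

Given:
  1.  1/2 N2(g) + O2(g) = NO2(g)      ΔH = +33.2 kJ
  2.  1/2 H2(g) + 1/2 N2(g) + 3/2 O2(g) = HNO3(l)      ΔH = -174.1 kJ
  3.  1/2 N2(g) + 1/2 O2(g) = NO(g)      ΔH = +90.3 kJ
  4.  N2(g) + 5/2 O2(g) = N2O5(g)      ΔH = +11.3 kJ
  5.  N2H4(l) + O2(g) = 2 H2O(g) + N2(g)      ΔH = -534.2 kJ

eq. 1 as written (NO2(g) already on the product side): +33.2 kJ
eq. 2: not needed (HNO3(l) appears nowhere else).
eq. 3 reversed (NO(g) must end up as a reactant): -90.3 kJ
eq. 4 as written (N2O5(g) already on the product side): +11.3 kJ
eq. 5 as written (N2H4(l) already on the reactant side): -534.2 kJ
Summing the manipulated equations, ΔH = (+33.2) + (-90.3) + (+11.3) + (-534.2) = -580.0 kJ

ΔH = -580.0 kJ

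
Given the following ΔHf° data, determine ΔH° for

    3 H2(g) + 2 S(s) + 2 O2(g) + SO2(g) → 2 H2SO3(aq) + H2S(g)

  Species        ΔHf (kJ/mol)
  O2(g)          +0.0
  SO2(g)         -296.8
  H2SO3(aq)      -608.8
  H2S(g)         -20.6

ΔH° = -941.4 kJ/mol

Products: 2·(-608.8) + 1·(-20.6) = -1238.2
Reactants: 3·(+0.0) + 2·(+0.0) + 2·(+0.0) + 1·(-296.8) = -296.8
ΔH° = (-1238.2) − (-296.8) = -941.4 kJ/mol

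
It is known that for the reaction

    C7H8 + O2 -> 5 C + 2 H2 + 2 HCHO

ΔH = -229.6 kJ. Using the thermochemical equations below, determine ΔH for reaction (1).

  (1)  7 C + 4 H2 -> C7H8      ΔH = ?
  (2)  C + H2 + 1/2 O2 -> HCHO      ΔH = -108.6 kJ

ΔH = 12.4 kJ

(1) reversed: contributes −x
(2) × 2: (2)·(-108.6) = -217.2 kJ
-229.6 = (-217.2) − x
x = (-229.6 − (-217.2)) / (-1) = 12.4 kJ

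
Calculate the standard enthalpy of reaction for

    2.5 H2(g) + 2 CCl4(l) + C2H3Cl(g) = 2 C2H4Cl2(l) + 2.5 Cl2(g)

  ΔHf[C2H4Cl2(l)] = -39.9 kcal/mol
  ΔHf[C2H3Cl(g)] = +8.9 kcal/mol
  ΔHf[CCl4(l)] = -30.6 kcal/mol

ΔH°rxn = Σ nΔHf°(products) − Σ nΔHf°(reactants).
Products: 2·(-39.9) + 5/2·(+0.0) = -79.8
Reactants: 5/2·(+0.0) + 2·(-30.6) + 1·(+8.9) = -52.3
ΔHrxn = (-79.8) − (-52.3) = -27.5 kcal/mol

ΔHrxn = -27.5 kcal/mol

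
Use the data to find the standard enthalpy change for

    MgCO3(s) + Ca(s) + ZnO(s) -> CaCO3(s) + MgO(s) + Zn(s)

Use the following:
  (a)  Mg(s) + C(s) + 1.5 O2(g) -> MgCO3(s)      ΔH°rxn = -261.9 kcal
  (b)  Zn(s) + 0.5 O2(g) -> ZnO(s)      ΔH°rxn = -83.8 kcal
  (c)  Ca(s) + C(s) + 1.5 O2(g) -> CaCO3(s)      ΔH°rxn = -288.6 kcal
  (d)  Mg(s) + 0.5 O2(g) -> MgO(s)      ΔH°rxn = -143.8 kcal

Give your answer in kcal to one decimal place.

ΔH°rxn = -86.7 kcal

(a) reversed (MgCO3(s) must end up as a reactant): +261.9 kcal
(b) reversed (reverse to put ZnO(s) on the reactant side): +83.8 kcal
(c) as written (CaCO3(s) already on the product side): -288.6 kcal
(d) as written (MgO(s) already on the product side): -143.8 kcal
Since enthalpy is a state function, ΔH°rxn = (-1)·(-261.9) + (-1)·(-83.8) + (1)·(-288.6) + (1)·(-143.8) = -86.7 kcal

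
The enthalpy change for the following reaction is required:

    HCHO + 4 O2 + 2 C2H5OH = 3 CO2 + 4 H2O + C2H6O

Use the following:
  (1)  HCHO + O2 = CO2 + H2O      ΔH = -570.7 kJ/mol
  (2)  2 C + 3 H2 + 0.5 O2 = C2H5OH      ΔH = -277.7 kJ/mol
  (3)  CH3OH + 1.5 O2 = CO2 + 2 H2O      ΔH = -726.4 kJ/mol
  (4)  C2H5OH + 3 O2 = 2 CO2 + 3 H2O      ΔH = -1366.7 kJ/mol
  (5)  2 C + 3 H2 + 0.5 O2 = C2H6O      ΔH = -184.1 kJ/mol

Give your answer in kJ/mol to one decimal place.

ΔH = -1843.8 kJ/mol

(1) as written: -570.7 kJ/mol
(2) reversed: +277.7 kJ/mol
(3): not needed.
(4) as written: -1366.7 kJ/mol
(5) as written: -184.1 kJ/mol
Since enthalpy is a state function, ΔH = (1)·(-570.7) + (-1)·(-277.7) + (1)·(-1366.7) + (1)·(-184.1) = -1843.8 kJ/mol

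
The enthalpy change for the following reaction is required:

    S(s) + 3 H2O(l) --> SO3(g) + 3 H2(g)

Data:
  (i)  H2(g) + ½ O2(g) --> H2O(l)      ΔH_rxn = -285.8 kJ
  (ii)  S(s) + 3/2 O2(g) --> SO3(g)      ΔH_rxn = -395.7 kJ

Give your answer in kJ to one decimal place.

ΔH_rxn = 461.7 kJ

(i) reversed and × 3: (-3)·(-285.8) = +857.4 kJ
(ii) as written: -395.7 kJ
ΔH_rxn = (+857.4) + (-395.7) = 461.7 kJ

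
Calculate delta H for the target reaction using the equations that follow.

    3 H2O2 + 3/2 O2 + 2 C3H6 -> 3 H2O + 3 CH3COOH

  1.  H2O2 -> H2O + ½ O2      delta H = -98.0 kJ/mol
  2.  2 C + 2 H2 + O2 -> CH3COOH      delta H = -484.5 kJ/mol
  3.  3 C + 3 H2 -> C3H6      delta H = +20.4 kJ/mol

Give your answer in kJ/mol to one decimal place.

delta H = -1788.3 kJ/mol

eq. 1 × 3 (scale by 3 for the 3 H2O2): (3)·(-98.0) = -294.0 kJ/mol
eq. 2 × 3 (×3 to match 3 CH3COOH in the target): (3)·(-484.5) = -1453.5 kJ/mol
eq. 3 reversed and × 2 (reverse to put C3H6 on the reactant side; ×2 to match 2 C3H6 in the target): (-2)·(+20.4) = -40.8 kJ/mol
Combining the equations, delta H = (-294.0) + (-1453.5) + (-40.8) = -1788.3 kJ/mol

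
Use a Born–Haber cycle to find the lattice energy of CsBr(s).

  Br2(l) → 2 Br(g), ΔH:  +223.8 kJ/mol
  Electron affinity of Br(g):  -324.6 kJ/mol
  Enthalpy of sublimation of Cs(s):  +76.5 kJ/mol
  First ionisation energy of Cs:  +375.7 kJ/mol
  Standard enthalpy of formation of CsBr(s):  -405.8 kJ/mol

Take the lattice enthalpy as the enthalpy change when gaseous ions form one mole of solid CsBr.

ΔHf° = 1·ΔHsub + 1·(ΣIE) + 1/2·D(Br2) + 1·EA + U
-405.8 = 1·(+76.5) + 1·(+375.7) + 1/2·(+223.8) + 1·(-324.6) + U
U = -405.8 − (+239.5) = -645.3 kJ/mol

U = -645.3 kJ/mol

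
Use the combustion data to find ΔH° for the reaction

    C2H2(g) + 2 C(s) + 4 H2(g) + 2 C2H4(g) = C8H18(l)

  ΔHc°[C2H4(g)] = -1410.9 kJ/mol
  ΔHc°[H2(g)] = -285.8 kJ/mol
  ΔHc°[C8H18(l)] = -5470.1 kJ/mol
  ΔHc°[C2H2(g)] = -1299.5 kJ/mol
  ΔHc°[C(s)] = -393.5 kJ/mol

With combustion enthalpies, reactants minus products:
= [1·(-1299.5) + 2·(-393.5) + 4·(-285.8) + 2·(-1410.9)] − [1·(-5470.1)]
= -581.4 kJ/mol

ΔH° = -581.4 kJ/mol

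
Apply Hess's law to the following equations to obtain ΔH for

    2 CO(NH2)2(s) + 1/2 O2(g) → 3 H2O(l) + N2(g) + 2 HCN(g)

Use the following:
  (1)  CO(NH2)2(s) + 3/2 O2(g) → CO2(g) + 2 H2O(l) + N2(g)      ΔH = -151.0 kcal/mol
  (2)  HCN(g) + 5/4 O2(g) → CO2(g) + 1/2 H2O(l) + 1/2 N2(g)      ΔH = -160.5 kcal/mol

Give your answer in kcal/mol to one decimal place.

(1) × 2: (2)·(-151.0) = -302.0 kcal/mol
(2) reversed and × 2: (-2)·(-160.5) = +321.0 kcal/mol
By Hess's law, ΔH = (2)·(-151.0) + (-2)·(-160.5) = 19.0 kcal/mol

ΔH = 19.0 kcal/mol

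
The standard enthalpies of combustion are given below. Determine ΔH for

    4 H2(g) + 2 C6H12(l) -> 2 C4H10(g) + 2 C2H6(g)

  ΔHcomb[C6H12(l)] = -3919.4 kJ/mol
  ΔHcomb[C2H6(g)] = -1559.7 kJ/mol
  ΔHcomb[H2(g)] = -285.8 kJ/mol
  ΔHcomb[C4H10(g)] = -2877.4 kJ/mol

Using ΔH = Σ nΔHc°(reactants) − Σ nΔHc°(products):
= [4·(-285.8) + 2·(-3919.4)] − [2·(-2877.4) + 2·(-1559.7)]
= -107.8 kJ/mol

ΔH = -107.8 kJ/mol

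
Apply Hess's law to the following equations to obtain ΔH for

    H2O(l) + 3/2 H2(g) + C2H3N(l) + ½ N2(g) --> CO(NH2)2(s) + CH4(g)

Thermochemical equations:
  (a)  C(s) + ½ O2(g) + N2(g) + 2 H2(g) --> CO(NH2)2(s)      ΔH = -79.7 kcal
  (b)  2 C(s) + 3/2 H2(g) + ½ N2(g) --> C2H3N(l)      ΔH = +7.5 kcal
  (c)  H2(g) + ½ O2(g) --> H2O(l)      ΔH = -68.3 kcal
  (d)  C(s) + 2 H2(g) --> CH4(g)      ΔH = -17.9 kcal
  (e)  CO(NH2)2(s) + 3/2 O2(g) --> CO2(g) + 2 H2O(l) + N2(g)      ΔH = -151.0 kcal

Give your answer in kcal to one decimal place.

ΔH = -36.8 kcal

(a) as written: -79.7 kcal
(b) reversed: -7.5 kcal
(c) reversed: +68.3 kcal
(d) as written: -17.9 kcal
(e): not needed.
ΔH = (1)·(-79.7) + (-1)·(+7.5) + (-1)·(-68.3) + (1)·(-17.9) = -36.8 kcal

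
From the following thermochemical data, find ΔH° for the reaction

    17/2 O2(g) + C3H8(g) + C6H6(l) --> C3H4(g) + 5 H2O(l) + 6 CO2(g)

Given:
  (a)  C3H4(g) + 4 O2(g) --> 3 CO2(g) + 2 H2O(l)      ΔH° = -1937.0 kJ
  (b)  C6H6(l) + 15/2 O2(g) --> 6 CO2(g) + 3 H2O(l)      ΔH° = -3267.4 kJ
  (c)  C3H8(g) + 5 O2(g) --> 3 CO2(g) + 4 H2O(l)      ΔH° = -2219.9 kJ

(a) reversed: +1937.0 kJ
(b) as written: -3267.4 kJ
(c) as written: -2219.9 kJ
Summing the manipulated equations, ΔH° = (-1)·(-1937.0) + (1)·(-3267.4) + (1)·(-2219.9) = -3550.3 kJ

ΔH° = -3550.3 kJ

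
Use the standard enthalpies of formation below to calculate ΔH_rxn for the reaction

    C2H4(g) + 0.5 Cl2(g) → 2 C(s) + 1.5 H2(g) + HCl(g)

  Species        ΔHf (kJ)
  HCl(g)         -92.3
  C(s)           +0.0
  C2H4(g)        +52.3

ΔH°rxn = Σ nΔHf°(products) − Σ nΔHf°(reactants).
Products: 2·(+0.0) + 3/2·(+0.0) + 1·(-92.3) = -92.3
Reactants: 1·(+52.3) + 1/2·(+0.0) = +52.3
ΔH_rxn = (-92.3) − (+52.3) = -144.6 kJ

ΔH_rxn = -144.6 kJ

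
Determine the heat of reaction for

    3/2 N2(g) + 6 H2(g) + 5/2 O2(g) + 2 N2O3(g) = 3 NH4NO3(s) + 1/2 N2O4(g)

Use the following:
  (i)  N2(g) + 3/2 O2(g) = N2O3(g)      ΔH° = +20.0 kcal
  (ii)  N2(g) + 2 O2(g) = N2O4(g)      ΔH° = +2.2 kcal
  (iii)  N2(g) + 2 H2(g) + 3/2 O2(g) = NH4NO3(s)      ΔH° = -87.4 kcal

(i) reversed and × 2: (-2)·(+20.0) = -40.0 kcal
(ii) × 1/2: (1/2)·(+2.2) = +1.1 kcal
(iii) × 3: (3)·(-87.4) = -262.2 kcal
Summing the manipulated equations, ΔH° = (-2)·(+20.0) + (1/2)·(+2.2) + (3)·(-87.4) = -301.1 kcal

ΔH° = -301.1 kcal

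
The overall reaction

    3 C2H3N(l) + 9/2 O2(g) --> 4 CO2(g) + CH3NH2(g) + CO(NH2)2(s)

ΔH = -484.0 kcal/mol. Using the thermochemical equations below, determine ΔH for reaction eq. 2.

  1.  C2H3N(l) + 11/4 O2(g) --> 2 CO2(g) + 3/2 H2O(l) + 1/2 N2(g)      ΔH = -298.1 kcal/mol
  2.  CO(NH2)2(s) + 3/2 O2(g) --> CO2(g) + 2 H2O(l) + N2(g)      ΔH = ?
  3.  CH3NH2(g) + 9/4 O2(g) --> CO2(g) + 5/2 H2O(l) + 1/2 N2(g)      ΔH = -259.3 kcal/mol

eq. 1 × 3: (3)·(-298.1) = -894.3 kcal/mol
eq. 2 reversed: contributes −x
eq. 3 reversed: +259.3 kcal/mol
-484.0 = (-894.3) + (+259.3) − x
x = (-484.0 − (-635.0)) / (-1) = -151.0 kcal/mol

ΔH = -151.0 kcal/mol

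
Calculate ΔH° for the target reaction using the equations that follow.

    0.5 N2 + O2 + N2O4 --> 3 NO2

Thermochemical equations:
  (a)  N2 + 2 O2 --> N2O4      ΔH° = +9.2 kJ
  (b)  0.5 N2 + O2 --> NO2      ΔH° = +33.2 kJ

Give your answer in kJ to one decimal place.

ΔH° = 90.4 kJ

(a) reversed (reverse to put N2O4 on the reactant side): -9.2 kJ
(b) × 3 (×3 to match 3 NO2 in the target): (3)·(+33.2) = +99.6 kJ
ΔH° = (-9.2) + (+99.6) = 90.4 kJ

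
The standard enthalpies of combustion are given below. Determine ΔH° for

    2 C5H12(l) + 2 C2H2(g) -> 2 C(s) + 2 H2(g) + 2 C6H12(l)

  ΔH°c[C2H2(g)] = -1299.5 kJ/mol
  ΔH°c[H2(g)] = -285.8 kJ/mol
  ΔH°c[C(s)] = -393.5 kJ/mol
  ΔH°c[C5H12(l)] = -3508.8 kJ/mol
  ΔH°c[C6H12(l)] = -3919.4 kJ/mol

Using ΔH = Σ nΔHc°(reactants) − Σ nΔHc°(products):
= [2·(-3508.8) + 2·(-1299.5)] − [2·(-393.5) + 2·(-285.8) + 2·(-3919.4)]
= -419.2 kJ/mol

ΔH° = -419.2 kJ/mol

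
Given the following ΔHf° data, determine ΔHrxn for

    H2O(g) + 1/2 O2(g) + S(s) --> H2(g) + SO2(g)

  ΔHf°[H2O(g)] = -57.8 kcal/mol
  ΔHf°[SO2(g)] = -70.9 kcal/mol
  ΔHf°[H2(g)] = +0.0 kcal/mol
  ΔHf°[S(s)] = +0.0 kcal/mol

ΔHrxn = -13.1 kcal/mol

ΔH°rxn = Σ nΔHf°(products) − Σ nΔHf°(reactants).
Products: 1·(+0.0) + 1·(-70.9) = -70.9
Reactants: 1·(-57.8) + 1/2·(+0.0) + 1·(+0.0) = -57.8
ΔHrxn = (-70.9) − (-57.8) = -13.1 kcal/mol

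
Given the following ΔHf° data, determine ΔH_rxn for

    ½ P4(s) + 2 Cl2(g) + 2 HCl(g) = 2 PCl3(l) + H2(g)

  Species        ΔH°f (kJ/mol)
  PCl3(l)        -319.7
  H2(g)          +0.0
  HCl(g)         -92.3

Products: 2·(-319.7) + 1·(+0.0) = -639.4
Reactants: 1/2·(+0.0) + 2·(+0.0) + 2·(-92.3) = -184.6
ΔH_rxn = (-639.4) − (-184.6) = -454.8 kJ/mol

ΔH_rxn = -454.8 kJ/mol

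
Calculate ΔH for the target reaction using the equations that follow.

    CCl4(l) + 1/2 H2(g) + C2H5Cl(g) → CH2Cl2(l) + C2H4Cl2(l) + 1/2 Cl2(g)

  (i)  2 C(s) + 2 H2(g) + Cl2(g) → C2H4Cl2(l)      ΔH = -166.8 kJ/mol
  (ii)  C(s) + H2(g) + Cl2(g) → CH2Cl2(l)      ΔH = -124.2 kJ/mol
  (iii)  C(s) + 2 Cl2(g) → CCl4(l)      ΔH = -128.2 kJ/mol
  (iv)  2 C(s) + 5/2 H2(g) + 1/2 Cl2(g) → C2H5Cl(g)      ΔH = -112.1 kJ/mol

ΔH = -50.7 kJ/mol

(i) as written (C2H4Cl2(l) already on the product side): -166.8 kJ/mol
(ii) as written (CH2Cl2(l) already on the product side): -124.2 kJ/mol
(iii) reversed (reverse to put CCl4(l) on the reactant side): +128.2 kJ/mol
(iv) reversed (C2H5Cl(g) must end up as a reactant): +112.1 kJ/mol
ΔH = (1)·(-166.8) + (1)·(-124.2) + (-1)·(-128.2) + (-1)·(-112.1) = -50.7 kJ/mol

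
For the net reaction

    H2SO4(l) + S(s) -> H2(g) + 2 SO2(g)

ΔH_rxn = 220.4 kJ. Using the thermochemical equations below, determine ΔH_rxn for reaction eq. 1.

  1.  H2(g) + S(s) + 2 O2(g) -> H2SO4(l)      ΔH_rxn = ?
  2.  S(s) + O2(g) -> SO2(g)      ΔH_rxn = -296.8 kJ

eq. 1 reversed (H2SO4(l) must end up as a reactant): contributes −x
eq. 2 × 2 (scale by 2 for the 2 SO2(g)): (2)·(-296.8) = -593.6 kJ
+220.4 = (-593.6) − x
x = (+220.4 − (-593.6)) / (-1) = -814.0 kJ

ΔH_rxn = -814.0 kJ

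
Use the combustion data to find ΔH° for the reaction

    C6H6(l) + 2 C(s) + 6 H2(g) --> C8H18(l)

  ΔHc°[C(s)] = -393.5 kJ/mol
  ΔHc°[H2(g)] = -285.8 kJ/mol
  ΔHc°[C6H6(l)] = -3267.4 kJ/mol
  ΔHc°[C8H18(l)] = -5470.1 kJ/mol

ΔH° = -299.1 kJ/mol

Using ΔH = Σ nΔHc°(reactants) − Σ nΔHc°(products):
= [1·(-3267.4) + 2·(-393.5) + 6·(-285.8)] − [1·(-5470.1)]
= -299.1 kJ/mol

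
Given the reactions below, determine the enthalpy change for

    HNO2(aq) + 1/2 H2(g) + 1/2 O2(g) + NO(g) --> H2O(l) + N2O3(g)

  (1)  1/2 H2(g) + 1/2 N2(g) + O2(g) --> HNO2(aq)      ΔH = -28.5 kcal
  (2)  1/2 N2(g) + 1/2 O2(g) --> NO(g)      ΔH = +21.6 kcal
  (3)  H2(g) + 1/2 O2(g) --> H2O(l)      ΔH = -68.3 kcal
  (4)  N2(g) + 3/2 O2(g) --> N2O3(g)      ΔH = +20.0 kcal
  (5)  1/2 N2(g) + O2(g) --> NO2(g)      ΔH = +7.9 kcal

ΔH = -41.4 kcal

(1) reversed (reverse to put HNO2(aq) on the reactant side): +28.5 kcal
(2) reversed (NO(g) must end up as a reactant): -21.6 kcal
(3) as written (H2O(l) already on the product side): -68.3 kcal
(4) as written (N2O3(g) already on the product side): +20.0 kcal
(5): not needed (NO2(g) appears nowhere else).
ΔH = (+28.5) + (-21.6) + (-68.3) + (+20.0) = -41.4 kcal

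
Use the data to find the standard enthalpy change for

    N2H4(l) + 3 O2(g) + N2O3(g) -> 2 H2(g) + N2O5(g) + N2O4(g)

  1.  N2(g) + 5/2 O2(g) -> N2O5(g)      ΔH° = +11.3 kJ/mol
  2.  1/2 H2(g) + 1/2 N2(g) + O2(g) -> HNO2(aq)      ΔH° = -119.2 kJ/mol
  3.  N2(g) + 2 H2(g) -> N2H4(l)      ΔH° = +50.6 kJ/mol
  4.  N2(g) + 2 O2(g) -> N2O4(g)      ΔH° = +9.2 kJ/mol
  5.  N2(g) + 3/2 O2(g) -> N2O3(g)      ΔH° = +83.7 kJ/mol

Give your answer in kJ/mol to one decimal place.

eq. 1 as written (N2O5(g) already on the product side): +11.3 kJ/mol
eq. 2: not needed (HNO2(aq) appears nowhere else).
eq. 3 reversed (reverse to put N2H4(l) on the reactant side): -50.6 kJ/mol
eq. 4 as written (N2O4(g) already on the product side): +9.2 kJ/mol
eq. 5 reversed (N2O3(g) must end up as a reactant): -83.7 kJ/mol
By Hess's law, ΔH° = (1)·(+11.3) + (-1)·(+50.6) + (1)·(+9.2) + (-1)·(+83.7) = -113.8 kJ/mol

ΔH° = -113.8 kJ/mol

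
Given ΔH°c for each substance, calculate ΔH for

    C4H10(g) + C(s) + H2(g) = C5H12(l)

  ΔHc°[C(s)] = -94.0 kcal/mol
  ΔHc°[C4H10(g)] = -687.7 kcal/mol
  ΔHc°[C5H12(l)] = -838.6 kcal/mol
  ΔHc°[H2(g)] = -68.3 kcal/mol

ΔH = -11.4 kcal/mol

With combustion enthalpies, reactants minus products:
= [1·(-687.7) + 1·(-94.0) + 1·(-68.3)] − [1·(-838.6)]
= -11.4 kcal/mol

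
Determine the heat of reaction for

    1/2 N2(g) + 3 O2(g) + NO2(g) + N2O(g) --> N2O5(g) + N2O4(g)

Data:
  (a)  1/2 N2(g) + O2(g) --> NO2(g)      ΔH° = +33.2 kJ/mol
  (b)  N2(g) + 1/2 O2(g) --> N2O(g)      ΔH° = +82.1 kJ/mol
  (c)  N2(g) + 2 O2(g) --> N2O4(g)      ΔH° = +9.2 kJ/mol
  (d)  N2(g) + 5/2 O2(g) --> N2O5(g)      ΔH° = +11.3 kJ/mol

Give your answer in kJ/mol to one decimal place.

ΔH° = -94.8 kJ/mol

(a) reversed: -33.2 kJ/mol
(b) reversed: -82.1 kJ/mol
(c) as written: +9.2 kJ/mol
(d) as written: +11.3 kJ/mol
ΔH° = (-33.2) + (-82.1) + (+9.2) + (+11.3) = -94.8 kJ/mol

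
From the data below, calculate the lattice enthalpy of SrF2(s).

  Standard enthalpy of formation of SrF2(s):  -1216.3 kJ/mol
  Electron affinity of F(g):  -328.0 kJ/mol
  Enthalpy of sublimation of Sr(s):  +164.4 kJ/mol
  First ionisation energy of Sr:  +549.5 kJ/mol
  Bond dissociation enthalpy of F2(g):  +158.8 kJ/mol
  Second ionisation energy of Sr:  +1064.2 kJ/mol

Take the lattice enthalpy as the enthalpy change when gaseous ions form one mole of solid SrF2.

U = -2497.2 kJ/mol

ΔHf° = 1·ΔHsub + 1·(ΣIE) + 1·D(F2) + 2·EA + U
-1216.3 = 1·(+164.4) + 1·(+1613.7) + 1·(+158.8) + 2·(-328.0) + U
U = -1216.3 − (+1280.9) = -2497.2 kJ/mol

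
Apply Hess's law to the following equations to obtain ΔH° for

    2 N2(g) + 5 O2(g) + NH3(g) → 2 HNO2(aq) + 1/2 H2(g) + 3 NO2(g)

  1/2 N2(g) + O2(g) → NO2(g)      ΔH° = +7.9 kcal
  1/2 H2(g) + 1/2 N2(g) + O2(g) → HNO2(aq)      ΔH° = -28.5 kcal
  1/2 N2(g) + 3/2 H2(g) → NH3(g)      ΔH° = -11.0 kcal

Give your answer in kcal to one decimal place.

ΔH° = -22.3 kcal

equation 1 × 3: (3)·(+7.9) = +23.7 kcal
equation 2 × 2: (2)·(-28.5) = -57.0 kcal
equation 3 reversed: +11.0 kcal
Summing the manipulated equations, ΔH° = (3)·(+7.9) + (2)·(-28.5) + (-1)·(-11.0) = -22.3 kcal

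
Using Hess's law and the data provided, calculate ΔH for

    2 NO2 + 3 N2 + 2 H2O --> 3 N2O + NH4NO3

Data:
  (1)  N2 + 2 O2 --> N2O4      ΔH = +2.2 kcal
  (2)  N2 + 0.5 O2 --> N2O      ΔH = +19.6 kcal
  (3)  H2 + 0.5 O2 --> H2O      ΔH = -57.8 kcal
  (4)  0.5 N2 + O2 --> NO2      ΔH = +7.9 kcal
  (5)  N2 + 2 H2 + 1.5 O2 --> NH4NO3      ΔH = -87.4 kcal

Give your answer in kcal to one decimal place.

ΔH = 71.2 kcal

(1): not needed.
(2) × 3: (3)·(+19.6) = +58.8 kcal
(3) reversed and × 2: (-2)·(-57.8) = +115.6 kcal
(4) reversed and × 2: (-2)·(+7.9) = -15.8 kcal
(5) as written: -87.4 kcal
ΔH = (3)·(+19.6) + (-2)·(-57.8) + (-2)·(+7.9) + (1)·(-87.4) = 71.2 kcal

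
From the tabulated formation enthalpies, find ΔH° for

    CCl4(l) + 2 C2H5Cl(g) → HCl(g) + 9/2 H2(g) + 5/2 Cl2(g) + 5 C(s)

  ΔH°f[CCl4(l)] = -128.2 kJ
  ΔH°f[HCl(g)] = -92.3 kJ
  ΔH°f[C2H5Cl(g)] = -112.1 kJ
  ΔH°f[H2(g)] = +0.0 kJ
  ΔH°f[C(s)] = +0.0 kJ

ΔH°rxn = Σ nΔHf°(products) − Σ nΔHf°(reactants).
Products: 1·(-92.3) + 9/2·(+0.0) + 5/2·(+0.0) + 5·(+0.0) = -92.3
Reactants: 1·(-128.2) + 2·(-112.1) = -352.4
ΔH° = (-92.3) − (-352.4) = 260.1 kJ

ΔH° = 260.1 kJ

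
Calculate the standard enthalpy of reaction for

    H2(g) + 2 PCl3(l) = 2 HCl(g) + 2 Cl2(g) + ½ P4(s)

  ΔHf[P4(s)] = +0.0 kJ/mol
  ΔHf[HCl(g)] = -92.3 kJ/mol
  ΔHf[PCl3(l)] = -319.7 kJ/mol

ΔH_rxn = 454.8 kJ/mol

ΔH°rxn = Σ nΔHf°(products) − Σ nΔHf°(reactants).
Products: 2·(-92.3) + 2·(+0.0) + 1/2·(+0.0) = -184.6
Reactants: 1·(+0.0) + 2·(-319.7) = -639.4
ΔH_rxn = (-184.6) − (-639.4) = 454.8 kJ/mol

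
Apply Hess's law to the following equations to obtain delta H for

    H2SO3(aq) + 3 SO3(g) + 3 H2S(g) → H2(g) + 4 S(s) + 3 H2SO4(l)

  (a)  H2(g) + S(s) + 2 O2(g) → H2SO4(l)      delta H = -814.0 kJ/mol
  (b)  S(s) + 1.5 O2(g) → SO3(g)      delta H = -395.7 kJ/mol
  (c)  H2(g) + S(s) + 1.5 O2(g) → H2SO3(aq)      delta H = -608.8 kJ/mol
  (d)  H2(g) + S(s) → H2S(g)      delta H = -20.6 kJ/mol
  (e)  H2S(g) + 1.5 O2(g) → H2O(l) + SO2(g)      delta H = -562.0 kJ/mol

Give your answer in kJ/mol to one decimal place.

delta H = -584.3 kJ/mol

(a) × 3 (scale by 3 for the 3 H2SO4(l)): (3)·(-814.0) = -2442.0 kJ/mol
(b) reversed and × 3 (reverse to put SO3(g) on the reactant side; scale by 3 for the 3 SO3(g)): (-3)·(-395.7) = +1187.1 kJ/mol
(c) reversed (H2SO3(aq) must end up as a reactant): +608.8 kJ/mol
(d) reversed and × 3: (-3)·(-20.6) = +61.8 kJ/mol
(e): not needed (SO2(g) appears nowhere else).
Since enthalpy is a state function, delta H = (3)·(-814.0) + (-3)·(-395.7) + (-1)·(-608.8) + (-3)·(-20.6) = -584.3 kJ/mol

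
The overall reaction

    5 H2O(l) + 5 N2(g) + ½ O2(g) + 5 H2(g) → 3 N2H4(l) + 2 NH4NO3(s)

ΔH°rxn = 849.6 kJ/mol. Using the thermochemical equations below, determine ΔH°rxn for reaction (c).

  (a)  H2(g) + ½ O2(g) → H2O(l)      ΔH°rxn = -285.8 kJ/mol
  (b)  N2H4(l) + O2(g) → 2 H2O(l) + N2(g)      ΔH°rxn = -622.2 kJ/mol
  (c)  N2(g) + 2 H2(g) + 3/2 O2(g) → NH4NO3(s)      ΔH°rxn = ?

(a) as written: -285.8 kJ/mol
(b) reversed and × 3 (N2H4(l) must end up as a product; scale by 3 for the 3 N2H4(l)): (-3)·(-622.2) = +1866.6 kJ/mol
(c) × 2 (scale by 2 for the 2 NH4NO3(s)): contributes 2·x
+849.6 = (-285.8) + (+1866.6) + 2·x
x = (+849.6 − (+1580.8)) / (2) = -365.6 kJ/mol

ΔH°rxn = -365.6 kJ/mol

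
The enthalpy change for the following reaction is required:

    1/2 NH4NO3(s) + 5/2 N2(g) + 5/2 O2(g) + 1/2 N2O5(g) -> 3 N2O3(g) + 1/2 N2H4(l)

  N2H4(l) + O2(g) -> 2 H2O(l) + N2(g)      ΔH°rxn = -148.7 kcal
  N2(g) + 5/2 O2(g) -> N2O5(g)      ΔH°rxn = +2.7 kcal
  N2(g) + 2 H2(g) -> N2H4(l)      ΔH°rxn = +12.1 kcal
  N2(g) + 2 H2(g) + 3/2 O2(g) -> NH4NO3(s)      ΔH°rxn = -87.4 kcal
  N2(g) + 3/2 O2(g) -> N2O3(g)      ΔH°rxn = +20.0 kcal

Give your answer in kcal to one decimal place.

ΔH°rxn = 108.4 kcal

equation 1: not needed.
equation 2 reversed and × 1/2: (-1/2)·(+2.7) = -1.35 kcal
equation 3 × 1/2: (1/2)·(+12.1) = +6.05 kcal
equation 4 reversed and × 1/2: (-1/2)·(-87.4) = +43.7 kcal
equation 5 × 3: (3)·(+20.0) = +60.0 kcal
ΔH°rxn = (-1/2)·(+2.7) + (1/2)·(+12.1) + (-1/2)·(-87.4) + (3)·(+20.0) = 108.4 kcal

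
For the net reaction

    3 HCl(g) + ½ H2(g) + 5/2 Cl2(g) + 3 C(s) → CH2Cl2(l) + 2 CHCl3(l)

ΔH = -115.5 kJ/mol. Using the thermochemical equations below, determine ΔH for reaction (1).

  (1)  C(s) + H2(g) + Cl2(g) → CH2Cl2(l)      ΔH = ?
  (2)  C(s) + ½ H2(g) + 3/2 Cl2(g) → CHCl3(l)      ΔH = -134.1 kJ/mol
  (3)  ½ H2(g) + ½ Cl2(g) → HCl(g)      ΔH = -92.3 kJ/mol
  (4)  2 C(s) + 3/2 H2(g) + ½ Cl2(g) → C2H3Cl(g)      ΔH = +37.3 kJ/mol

ΔH = -124.2 kJ/mol

(1) as written: contributes x
(2) × 2: (2)·(-134.1) = -268.2 kJ/mol
(3) reversed and × 3: (-3)·(-92.3) = +276.9 kJ/mol
(4): not needed.
-115.5 = (-268.2) + (+276.9) + x
x = (-115.5 − (+8.7)) / (1) = -124.2 kJ/mol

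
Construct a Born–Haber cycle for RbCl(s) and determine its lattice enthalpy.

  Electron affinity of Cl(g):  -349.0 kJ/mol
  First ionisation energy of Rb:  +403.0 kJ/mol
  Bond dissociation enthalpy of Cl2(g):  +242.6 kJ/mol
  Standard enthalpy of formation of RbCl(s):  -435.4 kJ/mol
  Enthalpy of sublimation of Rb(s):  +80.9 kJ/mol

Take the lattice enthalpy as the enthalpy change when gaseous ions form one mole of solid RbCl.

ΔHf° = 1·ΔHsub + 1·(ΣIE) + 1/2·D(Cl2) + 1·EA + U
-435.4 = 1·(+80.9) + 1·(+403.0) + 1/2·(+242.6) + 1·(-349.0) + U
U = -435.4 − (+256.2) = -691.6 kJ/mol

U = -691.6 kJ/mol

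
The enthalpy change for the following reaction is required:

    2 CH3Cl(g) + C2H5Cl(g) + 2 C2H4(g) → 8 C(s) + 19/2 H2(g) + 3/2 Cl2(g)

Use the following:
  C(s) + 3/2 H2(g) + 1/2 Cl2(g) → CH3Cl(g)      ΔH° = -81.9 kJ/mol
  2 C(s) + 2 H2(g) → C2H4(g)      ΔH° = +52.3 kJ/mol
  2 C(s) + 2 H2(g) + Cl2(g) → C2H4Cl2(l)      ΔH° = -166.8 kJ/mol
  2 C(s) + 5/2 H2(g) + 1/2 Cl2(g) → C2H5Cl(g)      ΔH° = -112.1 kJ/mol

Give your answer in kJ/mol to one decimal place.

equation 1 reversed and × 2 (CH3Cl(g) must end up as a reactant; scale by 2 for the 2 CH3Cl(g)): (-2)·(-81.9) = +163.8 kJ/mol
equation 2 reversed and × 2 (C2H4(g) must end up as a reactant; ×2 to match 2 C2H4(g) in the target): (-2)·(+52.3) = -104.6 kJ/mol
equation 3: not needed (C2H4Cl2(l) appears nowhere else).
equation 4 reversed (C2H5Cl(g) must end up as a reactant): +112.1 kJ/mol
ΔH° = (-2)·(-81.9) + (-2)·(+52.3) + (-1)·(-112.1) = 171.3 kJ/mol

ΔH° = 171.3 kJ/mol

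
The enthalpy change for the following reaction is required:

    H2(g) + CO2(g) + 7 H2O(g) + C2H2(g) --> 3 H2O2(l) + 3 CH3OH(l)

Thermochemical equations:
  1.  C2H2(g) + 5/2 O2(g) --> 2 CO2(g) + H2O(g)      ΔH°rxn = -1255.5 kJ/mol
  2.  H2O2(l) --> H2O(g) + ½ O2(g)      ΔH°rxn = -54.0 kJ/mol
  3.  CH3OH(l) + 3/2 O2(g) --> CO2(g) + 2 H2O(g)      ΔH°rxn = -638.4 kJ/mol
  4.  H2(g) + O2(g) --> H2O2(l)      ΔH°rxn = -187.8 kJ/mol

eq. 1 as written: -1255.5 kJ/mol
eq. 2 reversed and × 2: (-2)·(-54.0) = +108.0 kJ/mol
eq. 3 reversed and × 3: (-3)·(-638.4) = +1915.2 kJ/mol
eq. 4 as written: -187.8 kJ/mol
ΔH°rxn = (1)·(-1255.5) + (-2)·(-54.0) + (-3)·(-638.4) + (1)·(-187.8) = 579.9 kJ/mol

ΔH°rxn = 579.9 kJ/mol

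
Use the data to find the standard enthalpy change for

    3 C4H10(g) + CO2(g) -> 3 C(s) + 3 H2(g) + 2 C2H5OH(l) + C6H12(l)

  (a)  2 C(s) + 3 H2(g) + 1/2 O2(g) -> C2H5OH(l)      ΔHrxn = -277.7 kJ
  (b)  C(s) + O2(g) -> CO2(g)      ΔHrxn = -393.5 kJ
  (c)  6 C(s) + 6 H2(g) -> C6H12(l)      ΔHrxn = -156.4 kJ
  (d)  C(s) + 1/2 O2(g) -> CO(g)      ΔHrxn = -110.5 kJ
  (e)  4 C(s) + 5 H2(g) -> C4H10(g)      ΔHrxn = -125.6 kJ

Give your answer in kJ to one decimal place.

ΔHrxn = 58.5 kJ

(a) × 2: (2)·(-277.7) = -555.4 kJ
(b) reversed: +393.5 kJ
(c) as written: -156.4 kJ
(d): not needed.
(e) reversed and × 3: (-3)·(-125.6) = +376.8 kJ
Combining the equations, ΔHrxn = (2)·(-277.7) + (-1)·(-393.5) + (1)·(-156.4) + (-3)·(-125.6) = 58.5 kJ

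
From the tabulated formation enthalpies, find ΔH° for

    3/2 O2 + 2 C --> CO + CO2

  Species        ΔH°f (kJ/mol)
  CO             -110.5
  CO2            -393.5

Products: 1·(-110.5) + 1·(-393.5) = -504.0
Reactants: 3/2·(+0.0) + 2·(+0.0) = +0.0
ΔH° = (-504.0) − (+0.0) = -504.0 kJ/mol

ΔH° = -504.0 kJ/mol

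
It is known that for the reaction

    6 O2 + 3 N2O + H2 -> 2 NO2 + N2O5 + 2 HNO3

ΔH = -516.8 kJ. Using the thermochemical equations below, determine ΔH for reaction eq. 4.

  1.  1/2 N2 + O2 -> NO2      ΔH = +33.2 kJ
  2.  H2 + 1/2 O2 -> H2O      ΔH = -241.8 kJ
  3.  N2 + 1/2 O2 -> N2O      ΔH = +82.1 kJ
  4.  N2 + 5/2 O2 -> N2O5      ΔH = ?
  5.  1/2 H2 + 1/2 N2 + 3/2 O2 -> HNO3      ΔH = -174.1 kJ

ΔH = 11.3 kJ

eq. 1 × 2 (scale by 2 for the 2 NO2): (2)·(+33.2) = +66.4 kJ
eq. 2: not needed (H2O appears nowhere else).
eq. 3 reversed and × 3 (reverse to put N2O on the reactant side; ×3 to match 3 N2O in the target): (-3)·(+82.1) = -246.3 kJ
eq. 4 as written (N2O5 already on the product side): contributes x
eq. 5 × 2 (scale by 2 for the 2 HNO3): (2)·(-174.1) = -348.2 kJ
-516.8 = (+66.4) + (-246.3) + (-348.2) + x
x = (-516.8 − (-528.1)) / (1) = 11.3 kJ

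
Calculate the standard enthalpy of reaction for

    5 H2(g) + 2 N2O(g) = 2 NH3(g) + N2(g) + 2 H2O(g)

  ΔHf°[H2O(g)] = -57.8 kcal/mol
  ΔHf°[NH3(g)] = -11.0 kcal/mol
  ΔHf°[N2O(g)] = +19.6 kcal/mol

ΔH_rxn = -176.8 kcal/mol

Products: 2·(-11.0) + 1·(+0.0) + 2·(-57.8) = -137.6
Reactants: 5·(+0.0) + 2·(+19.6) = +39.2
ΔH_rxn = (-137.6) − (+39.2) = -176.8 kcal/mol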